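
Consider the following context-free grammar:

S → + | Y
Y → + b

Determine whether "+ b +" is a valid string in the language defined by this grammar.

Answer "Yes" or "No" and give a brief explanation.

No - no valid derivation exists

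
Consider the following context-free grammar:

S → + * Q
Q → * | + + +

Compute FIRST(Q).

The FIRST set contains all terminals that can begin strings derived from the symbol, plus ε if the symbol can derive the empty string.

We compute FIRST(Q) using the standard algorithm.
FIRST(Q) = {*, +}
FIRST(S) = {+}
Therefore, FIRST(Q) = {*, +}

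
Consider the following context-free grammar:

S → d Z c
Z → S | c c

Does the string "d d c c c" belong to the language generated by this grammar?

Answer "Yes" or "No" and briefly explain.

No - no valid derivation exists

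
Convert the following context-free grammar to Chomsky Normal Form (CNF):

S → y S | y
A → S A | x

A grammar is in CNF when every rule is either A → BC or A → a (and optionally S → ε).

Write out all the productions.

TY → y; S → y; A → x; S → TY S; A → S A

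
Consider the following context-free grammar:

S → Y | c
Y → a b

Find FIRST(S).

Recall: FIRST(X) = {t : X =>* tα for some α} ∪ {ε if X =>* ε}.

We compute FIRST(S) using the standard algorithm.
FIRST(S) = {a, c}
FIRST(Y) = {a}
Therefore, FIRST(S) = {a, c}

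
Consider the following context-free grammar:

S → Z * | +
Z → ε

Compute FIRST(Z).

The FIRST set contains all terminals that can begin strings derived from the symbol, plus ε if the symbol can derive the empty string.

We compute FIRST(Z) using the standard algorithm.
FIRST(S) = {*, +}
FIRST(Z) = {ε}
Therefore, FIRST(Z) = {ε}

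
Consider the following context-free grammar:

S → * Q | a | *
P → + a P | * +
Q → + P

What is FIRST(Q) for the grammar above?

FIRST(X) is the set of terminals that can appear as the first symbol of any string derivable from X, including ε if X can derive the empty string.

We compute FIRST(Q) using the standard algorithm.
FIRST(P) = {*, +}
FIRST(Q) = {+}
FIRST(S) = {*, a}
Therefore, FIRST(Q) = {+}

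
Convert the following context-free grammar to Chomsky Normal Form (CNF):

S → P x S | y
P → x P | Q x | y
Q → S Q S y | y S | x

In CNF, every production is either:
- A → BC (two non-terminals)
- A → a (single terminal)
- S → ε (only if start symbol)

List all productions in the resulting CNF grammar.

TX → x; S → y; P → y; TY → y; Q → x; S → P X0; X0 → TX S; P → TX P; P → Q TX; Q → S X1; X1 → Q X2; X2 → S TY; Q → TY S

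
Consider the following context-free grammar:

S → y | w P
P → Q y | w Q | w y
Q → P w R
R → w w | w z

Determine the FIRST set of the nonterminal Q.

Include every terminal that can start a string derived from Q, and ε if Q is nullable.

We compute FIRST(Q) using the standard algorithm.
FIRST(P) = {w}
FIRST(Q) = {w}
FIRST(R) = {w}
FIRST(S) = {w, y}
Therefore, FIRST(Q) = {w}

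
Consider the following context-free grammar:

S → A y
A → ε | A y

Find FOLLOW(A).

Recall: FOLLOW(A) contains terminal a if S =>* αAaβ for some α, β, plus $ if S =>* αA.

We compute FOLLOW(A) using the standard algorithm.
FOLLOW(S) starts with {$}.
FIRST(A) = {y, ε}
FIRST(S) = {y}
FOLLOW(A) = {y}
FOLLOW(S) = {$}
Therefore, FOLLOW(A) = {y}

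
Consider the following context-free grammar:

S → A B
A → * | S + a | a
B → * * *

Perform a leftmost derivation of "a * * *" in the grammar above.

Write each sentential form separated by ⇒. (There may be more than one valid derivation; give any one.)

S ⇒ A B ⇒ a B ⇒ a * * *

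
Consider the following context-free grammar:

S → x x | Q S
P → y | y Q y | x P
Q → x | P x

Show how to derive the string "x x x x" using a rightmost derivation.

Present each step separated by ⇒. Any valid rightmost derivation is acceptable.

S ⇒ Q S ⇒ Q Q S ⇒ Q Q x x ⇒ Q x x x ⇒ x x x x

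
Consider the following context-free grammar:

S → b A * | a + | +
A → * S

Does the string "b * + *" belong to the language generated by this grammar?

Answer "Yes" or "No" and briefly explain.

Yes - a valid derivation exists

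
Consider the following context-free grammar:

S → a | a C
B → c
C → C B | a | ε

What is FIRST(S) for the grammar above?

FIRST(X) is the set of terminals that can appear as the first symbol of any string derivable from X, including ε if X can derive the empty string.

We compute FIRST(S) using the standard algorithm.
FIRST(B) = {c}
FIRST(C) = {a, c, ε}
FIRST(S) = {a}
Therefore, FIRST(S) = {a}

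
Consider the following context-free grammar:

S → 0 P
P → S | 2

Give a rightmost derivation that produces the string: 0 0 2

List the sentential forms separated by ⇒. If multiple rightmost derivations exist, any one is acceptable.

S ⇒ 0 P ⇒ 0 S ⇒ 0 0 P ⇒ 0 0 2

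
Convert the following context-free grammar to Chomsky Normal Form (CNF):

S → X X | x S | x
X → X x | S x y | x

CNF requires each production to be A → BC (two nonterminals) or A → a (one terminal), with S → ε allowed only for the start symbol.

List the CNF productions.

TX → x; S → x; TY → y; X → x; S → X X; S → TX S; X → X TX; X → S X0; X0 → TX TY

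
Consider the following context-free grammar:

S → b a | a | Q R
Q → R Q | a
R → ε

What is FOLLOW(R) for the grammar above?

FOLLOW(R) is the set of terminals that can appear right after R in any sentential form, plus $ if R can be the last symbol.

We compute FOLLOW(R) using the standard algorithm.
FOLLOW(S) starts with {$}.
FIRST(Q) = {a}
FIRST(R) = {ε}
FIRST(S) = {a, b}
FOLLOW(Q) = {$}
FOLLOW(R) = {$, a}
FOLLOW(S) = {$}
Therefore, FOLLOW(R) = {$, a}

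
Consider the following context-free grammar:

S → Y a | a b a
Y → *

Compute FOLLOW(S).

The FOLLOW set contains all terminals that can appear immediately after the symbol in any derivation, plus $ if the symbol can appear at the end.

We compute FOLLOW(S) using the standard algorithm.
FOLLOW(S) starts with {$}.
FIRST(S) = {*, a}
FIRST(Y) = {*}
FOLLOW(S) = {$}
FOLLOW(Y) = {a}
Therefore, FOLLOW(S) = {$}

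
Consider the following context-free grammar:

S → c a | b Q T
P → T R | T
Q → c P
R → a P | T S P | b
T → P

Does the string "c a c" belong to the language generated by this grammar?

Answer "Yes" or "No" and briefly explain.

No - no valid derivation exists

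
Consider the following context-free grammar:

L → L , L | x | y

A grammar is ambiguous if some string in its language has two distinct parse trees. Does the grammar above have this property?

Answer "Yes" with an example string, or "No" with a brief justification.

Yes - the string 'y , y , y' has two distinct parse trees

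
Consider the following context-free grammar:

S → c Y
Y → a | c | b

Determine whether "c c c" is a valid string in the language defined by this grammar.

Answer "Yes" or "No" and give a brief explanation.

No - no valid derivation exists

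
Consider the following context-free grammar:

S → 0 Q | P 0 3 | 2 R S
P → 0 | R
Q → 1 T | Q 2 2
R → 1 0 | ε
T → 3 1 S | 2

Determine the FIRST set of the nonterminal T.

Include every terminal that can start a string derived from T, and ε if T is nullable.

We compute FIRST(T) using the standard algorithm.
FIRST(P) = {0, 1, ε}
FIRST(Q) = {1}
FIRST(R) = {1, ε}
FIRST(S) = {0, 1, 2}
FIRST(T) = {2, 3}
Therefore, FIRST(T) = {2, 3}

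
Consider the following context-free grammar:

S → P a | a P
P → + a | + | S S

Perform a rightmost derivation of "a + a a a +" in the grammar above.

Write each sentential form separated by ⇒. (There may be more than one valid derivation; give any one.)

S ⇒ a P ⇒ a S S ⇒ a S a P ⇒ a S a + ⇒ a P a a + ⇒ a + a a a +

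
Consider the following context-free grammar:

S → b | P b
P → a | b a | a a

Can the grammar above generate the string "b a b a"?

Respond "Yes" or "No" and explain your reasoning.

No - no valid derivation exists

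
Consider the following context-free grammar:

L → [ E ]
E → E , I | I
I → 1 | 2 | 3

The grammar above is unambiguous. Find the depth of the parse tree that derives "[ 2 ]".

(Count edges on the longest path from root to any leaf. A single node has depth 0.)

3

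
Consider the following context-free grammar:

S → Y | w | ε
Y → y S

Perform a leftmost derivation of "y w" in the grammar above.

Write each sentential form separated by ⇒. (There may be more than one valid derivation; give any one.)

S ⇒ Y ⇒ y S ⇒ y w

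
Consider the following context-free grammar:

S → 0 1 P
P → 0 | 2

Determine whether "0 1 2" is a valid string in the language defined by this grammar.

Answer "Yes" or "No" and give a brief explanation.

Yes - a valid derivation exists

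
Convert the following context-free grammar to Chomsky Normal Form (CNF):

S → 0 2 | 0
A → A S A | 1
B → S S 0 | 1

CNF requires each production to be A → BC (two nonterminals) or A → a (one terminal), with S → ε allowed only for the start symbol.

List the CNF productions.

T0 → 0; T2 → 2; S → 0; A → 1; B → 1; S → T0 T2; A → A X0; X0 → S A; B → S X1; X1 → S T0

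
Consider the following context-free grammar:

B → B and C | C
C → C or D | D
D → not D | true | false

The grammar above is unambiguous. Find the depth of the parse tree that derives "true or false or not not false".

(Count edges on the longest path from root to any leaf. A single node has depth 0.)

5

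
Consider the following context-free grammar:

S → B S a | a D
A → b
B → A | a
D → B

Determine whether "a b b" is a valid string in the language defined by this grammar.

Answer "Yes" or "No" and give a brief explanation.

No - no valid derivation exists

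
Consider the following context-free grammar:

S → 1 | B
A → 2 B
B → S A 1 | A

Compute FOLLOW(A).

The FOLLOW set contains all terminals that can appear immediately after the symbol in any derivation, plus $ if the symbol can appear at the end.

We compute FOLLOW(A) using the standard algorithm.
FOLLOW(S) starts with {$}.
FIRST(A) = {2}
FIRST(B) = {1, 2}
FIRST(S) = {1, 2}
FOLLOW(A) = {$, 1, 2}
FOLLOW(B) = {$, 1, 2}
FOLLOW(S) = {$, 2}
Therefore, FOLLOW(A) = {$, 1, 2}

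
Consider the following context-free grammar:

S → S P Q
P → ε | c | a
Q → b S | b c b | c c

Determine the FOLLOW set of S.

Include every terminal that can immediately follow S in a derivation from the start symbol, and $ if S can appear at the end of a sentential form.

We compute FOLLOW(S) using the standard algorithm.
FOLLOW(S) starts with {$}.
FIRST(P) = {a, c, ε}
FIRST(Q) = {b, c}
FIRST(S) = {}
FOLLOW(P) = {b, c}
FOLLOW(Q) = {$, a, b, c}
FOLLOW(S) = {$, a, b, c}
Therefore, FOLLOW(S) = {$, a, b, c}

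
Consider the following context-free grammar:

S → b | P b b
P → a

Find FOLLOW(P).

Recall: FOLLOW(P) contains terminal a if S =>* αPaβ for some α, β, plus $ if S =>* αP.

We compute FOLLOW(P) using the standard algorithm.
FOLLOW(S) starts with {$}.
FIRST(P) = {a}
FIRST(S) = {a, b}
FOLLOW(P) = {b}
FOLLOW(S) = {$}
Therefore, FOLLOW(P) = {b}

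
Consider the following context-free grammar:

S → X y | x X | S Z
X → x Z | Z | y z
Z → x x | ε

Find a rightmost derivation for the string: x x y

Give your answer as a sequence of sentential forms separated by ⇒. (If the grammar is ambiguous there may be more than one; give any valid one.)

S ⇒ X y ⇒ Z y ⇒ x x y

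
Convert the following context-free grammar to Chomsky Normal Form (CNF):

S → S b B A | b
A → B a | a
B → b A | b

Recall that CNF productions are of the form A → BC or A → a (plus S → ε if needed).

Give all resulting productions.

TB → b; S → b; TA → a; A → a; B → b; S → S X0; X0 → TB X1; X1 → B A; A → B TA; B → TB A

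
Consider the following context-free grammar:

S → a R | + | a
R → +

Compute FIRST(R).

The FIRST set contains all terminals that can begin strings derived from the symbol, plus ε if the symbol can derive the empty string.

We compute FIRST(R) using the standard algorithm.
FIRST(R) = {+}
FIRST(S) = {+, a}
Therefore, FIRST(R) = {+}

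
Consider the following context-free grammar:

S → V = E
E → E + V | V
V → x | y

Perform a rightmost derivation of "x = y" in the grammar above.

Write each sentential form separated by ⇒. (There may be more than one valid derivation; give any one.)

S ⇒ V = E ⇒ V = V ⇒ V = y ⇒ x = y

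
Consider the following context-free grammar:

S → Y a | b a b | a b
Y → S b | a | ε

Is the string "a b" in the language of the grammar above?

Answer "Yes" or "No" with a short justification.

Yes - a valid derivation exists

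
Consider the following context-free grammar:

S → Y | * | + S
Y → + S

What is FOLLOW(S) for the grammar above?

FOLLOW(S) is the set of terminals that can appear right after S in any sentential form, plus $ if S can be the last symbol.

We compute FOLLOW(S) using the standard algorithm.
FOLLOW(S) starts with {$}.
FIRST(S) = {*, +}
FIRST(Y) = {+}
FOLLOW(S) = {$}
FOLLOW(Y) = {$}
Therefore, FOLLOW(S) = {$}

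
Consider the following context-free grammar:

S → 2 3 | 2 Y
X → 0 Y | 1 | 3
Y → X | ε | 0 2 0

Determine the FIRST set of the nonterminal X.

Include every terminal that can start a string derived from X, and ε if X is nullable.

We compute FIRST(X) using the standard algorithm.
FIRST(S) = {2}
FIRST(X) = {0, 1, 3}
FIRST(Y) = {0, 1, 3, ε}
Therefore, FIRST(X) = {0, 1, 3}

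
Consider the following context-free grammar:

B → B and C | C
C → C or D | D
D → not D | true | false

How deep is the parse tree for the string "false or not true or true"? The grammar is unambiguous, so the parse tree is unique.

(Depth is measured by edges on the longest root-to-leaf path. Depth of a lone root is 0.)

5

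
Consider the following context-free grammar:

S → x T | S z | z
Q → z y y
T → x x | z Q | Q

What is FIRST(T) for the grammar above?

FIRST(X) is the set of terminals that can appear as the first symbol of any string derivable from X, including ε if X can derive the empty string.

We compute FIRST(T) using the standard algorithm.
FIRST(Q) = {z}
FIRST(S) = {x, z}
FIRST(T) = {x, z}
Therefore, FIRST(T) = {x, z}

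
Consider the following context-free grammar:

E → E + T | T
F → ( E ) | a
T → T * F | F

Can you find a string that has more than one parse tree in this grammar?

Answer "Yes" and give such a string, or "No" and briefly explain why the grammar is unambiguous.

No - the grammar is unambiguous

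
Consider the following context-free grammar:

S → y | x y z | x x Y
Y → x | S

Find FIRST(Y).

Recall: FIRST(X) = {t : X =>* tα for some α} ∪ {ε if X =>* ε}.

We compute FIRST(Y) using the standard algorithm.
FIRST(S) = {x, y}
FIRST(Y) = {x, y}
Therefore, FIRST(Y) = {x, y}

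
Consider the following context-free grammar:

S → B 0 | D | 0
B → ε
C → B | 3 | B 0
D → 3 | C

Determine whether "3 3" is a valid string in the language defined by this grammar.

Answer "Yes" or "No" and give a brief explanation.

No - no valid derivation exists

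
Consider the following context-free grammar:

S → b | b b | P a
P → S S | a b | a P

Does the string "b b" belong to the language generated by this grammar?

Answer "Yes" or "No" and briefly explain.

Yes - a valid derivation exists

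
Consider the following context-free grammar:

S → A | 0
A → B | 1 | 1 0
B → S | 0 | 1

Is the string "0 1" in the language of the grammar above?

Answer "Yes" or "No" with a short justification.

No - no valid derivation exists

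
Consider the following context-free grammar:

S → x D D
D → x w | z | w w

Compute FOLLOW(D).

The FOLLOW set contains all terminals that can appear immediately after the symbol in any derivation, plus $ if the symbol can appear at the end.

We compute FOLLOW(D) using the standard algorithm.
FOLLOW(S) starts with {$}.
FIRST(D) = {w, x, z}
FIRST(S) = {x}
FOLLOW(D) = {$, w, x, z}
FOLLOW(S) = {$}
Therefore, FOLLOW(D) = {$, w, x, z}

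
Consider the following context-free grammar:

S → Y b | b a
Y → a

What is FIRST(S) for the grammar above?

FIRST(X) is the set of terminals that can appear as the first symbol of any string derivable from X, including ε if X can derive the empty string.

We compute FIRST(S) using the standard algorithm.
FIRST(S) = {a, b}
FIRST(Y) = {a}
Therefore, FIRST(S) = {a, b}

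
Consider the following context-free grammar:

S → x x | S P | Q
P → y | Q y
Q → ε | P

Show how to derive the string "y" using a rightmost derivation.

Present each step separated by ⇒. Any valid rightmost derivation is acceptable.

S ⇒ Q ⇒ P ⇒ y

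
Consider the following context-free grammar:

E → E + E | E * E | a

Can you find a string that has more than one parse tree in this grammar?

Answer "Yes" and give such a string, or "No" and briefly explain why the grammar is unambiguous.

Yes - the string 'a * a * a' has two distinct parse trees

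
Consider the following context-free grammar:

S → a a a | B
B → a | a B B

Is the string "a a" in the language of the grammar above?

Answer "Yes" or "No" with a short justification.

No - no valid derivation exists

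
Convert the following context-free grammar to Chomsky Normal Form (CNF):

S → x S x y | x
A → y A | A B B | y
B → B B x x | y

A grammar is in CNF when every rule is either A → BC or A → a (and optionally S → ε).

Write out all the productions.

TX → x; TY → y; S → x; A → y; B → y; S → TX X0; X0 → S X1; X1 → TX TY; A → TY A; A → A X2; X2 → B B; B → B X3; X3 → B X4; X4 → TX TX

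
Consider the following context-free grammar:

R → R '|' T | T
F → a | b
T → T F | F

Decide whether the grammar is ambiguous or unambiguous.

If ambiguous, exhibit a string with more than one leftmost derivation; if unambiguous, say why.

Unambiguous - every string in the language has a unique leftmost derivation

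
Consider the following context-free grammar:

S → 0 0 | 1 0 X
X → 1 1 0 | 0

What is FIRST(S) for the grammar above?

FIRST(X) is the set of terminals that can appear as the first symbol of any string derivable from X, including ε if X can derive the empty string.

We compute FIRST(S) using the standard algorithm.
FIRST(S) = {0, 1}
FIRST(X) = {0, 1}
Therefore, FIRST(S) = {0, 1}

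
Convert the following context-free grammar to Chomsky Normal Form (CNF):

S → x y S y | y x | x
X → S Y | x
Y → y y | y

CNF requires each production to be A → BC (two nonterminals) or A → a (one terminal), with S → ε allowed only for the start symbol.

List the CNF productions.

TX → x; TY → y; S → x; X → x; Y → y; S → TX X0; X0 → TY X1; X1 → S TY; S → TY TX; X → S Y; Y → TY TY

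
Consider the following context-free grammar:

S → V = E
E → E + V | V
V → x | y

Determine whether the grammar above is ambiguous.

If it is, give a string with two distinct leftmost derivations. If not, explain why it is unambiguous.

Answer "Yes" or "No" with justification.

No - the grammar is unambiguous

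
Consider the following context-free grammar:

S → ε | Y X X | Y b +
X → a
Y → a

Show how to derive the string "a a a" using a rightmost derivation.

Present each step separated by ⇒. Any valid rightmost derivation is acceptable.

S ⇒ Y X X ⇒ Y X a ⇒ Y a a ⇒ a a a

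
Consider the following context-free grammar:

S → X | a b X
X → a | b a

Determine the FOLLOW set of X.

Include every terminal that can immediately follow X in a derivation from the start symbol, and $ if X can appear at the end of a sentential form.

We compute FOLLOW(X) using the standard algorithm.
FOLLOW(S) starts with {$}.
FIRST(S) = {a, b}
FIRST(X) = {a, b}
FOLLOW(S) = {$}
FOLLOW(X) = {$}
Therefore, FOLLOW(X) = {$}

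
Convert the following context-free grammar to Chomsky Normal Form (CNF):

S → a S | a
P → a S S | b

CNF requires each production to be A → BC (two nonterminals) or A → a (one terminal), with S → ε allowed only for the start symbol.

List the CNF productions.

TA → a; S → a; P → b; S → TA S; P → TA X0; X0 → S S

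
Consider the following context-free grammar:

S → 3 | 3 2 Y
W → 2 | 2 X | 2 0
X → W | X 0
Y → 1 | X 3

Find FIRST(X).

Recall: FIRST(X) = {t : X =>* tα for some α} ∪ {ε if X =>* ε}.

We compute FIRST(X) using the standard algorithm.
FIRST(S) = {3}
FIRST(W) = {2}
FIRST(X) = {2}
FIRST(Y) = {1, 2}
Therefore, FIRST(X) = {2}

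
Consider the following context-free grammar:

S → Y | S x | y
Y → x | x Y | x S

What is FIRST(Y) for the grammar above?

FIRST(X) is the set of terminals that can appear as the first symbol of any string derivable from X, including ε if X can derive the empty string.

We compute FIRST(Y) using the standard algorithm.
FIRST(S) = {x, y}
FIRST(Y) = {x}
Therefore, FIRST(Y) = {x}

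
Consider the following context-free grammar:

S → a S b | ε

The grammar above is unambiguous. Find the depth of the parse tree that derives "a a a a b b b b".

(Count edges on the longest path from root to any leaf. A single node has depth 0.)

5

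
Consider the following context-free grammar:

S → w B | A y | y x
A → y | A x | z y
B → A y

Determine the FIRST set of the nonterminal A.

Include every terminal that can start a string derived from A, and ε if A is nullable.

We compute FIRST(A) using the standard algorithm.
FIRST(A) = {y, z}
FIRST(B) = {y, z}
FIRST(S) = {w, y, z}
Therefore, FIRST(A) = {y, z}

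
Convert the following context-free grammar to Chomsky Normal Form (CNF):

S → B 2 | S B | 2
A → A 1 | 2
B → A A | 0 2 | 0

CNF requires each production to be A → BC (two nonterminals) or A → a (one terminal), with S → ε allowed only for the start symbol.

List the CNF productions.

T2 → 2; S → 2; T1 → 1; A → 2; T0 → 0; B → 0; S → B T2; S → S B; A → A T1; B → A A; B → T0 T2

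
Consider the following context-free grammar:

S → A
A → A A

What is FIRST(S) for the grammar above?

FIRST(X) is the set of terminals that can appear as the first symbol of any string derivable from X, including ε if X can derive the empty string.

We compute FIRST(S) using the standard algorithm.
FIRST(A) = {}
FIRST(S) = {}
Therefore, FIRST(S) = {}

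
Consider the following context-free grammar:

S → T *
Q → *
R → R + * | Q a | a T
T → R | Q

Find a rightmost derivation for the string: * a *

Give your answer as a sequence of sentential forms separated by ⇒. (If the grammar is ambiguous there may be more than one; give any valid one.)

S ⇒ T * ⇒ R * ⇒ Q a * ⇒ * a *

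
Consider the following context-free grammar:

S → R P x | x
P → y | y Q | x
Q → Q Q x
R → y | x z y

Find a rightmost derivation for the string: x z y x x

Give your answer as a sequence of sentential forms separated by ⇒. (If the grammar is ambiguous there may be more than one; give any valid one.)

S ⇒ R P x ⇒ R x x ⇒ x z y x x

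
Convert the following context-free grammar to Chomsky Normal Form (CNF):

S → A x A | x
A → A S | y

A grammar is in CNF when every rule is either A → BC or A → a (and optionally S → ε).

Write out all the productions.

TX → x; S → x; A → y; S → A X0; X0 → TX A; A → A S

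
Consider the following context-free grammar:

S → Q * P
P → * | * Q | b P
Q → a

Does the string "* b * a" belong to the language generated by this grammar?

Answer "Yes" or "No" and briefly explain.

No - no valid derivation exists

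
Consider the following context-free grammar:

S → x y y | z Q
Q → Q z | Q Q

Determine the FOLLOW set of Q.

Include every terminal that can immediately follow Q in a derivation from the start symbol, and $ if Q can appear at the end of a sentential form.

We compute FOLLOW(Q) using the standard algorithm.
FOLLOW(S) starts with {$}.
FIRST(Q) = {}
FIRST(S) = {x, z}
FOLLOW(Q) = {$, z}
FOLLOW(S) = {$}
Therefore, FOLLOW(Q) = {$, z}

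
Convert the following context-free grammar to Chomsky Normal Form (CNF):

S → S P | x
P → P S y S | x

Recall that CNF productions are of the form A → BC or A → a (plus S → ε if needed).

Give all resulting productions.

S → x; TY → y; P → x; S → S P; P → P X0; X0 → S X1; X1 → TY S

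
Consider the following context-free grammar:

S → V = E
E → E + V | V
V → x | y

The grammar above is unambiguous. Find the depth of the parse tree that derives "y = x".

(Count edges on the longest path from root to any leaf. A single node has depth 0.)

3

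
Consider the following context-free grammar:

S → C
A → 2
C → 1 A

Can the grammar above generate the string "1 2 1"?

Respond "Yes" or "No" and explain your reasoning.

No - no valid derivation exists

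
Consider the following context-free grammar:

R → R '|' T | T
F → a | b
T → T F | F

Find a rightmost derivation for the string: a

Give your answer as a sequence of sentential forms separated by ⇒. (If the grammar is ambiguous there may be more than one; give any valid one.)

R ⇒ T ⇒ F ⇒ a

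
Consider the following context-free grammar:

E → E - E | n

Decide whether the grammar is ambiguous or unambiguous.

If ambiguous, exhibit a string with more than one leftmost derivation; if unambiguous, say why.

Ambiguous - the string 'n - n - n - n' has two distinct leftmost derivations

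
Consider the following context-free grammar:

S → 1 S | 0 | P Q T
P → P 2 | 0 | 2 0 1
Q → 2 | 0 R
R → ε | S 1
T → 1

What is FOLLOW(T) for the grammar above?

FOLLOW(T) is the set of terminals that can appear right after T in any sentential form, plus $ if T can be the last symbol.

We compute FOLLOW(T) using the standard algorithm.
FOLLOW(S) starts with {$}.
FIRST(P) = {0, 2}
FIRST(Q) = {0, 2}
FIRST(R) = {0, 1, 2, ε}
FIRST(S) = {0, 1, 2}
FIRST(T) = {1}
FOLLOW(P) = {0, 2}
FOLLOW(Q) = {1}
FOLLOW(R) = {1}
FOLLOW(S) = {$, 1}
FOLLOW(T) = {$, 1}
Therefore, FOLLOW(T) = {$, 1}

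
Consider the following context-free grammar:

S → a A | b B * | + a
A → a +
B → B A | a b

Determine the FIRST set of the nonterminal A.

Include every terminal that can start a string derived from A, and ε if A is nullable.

We compute FIRST(A) using the standard algorithm.
FIRST(A) = {a}
FIRST(B) = {a}
FIRST(S) = {+, a, b}
Therefore, FIRST(A) = {a}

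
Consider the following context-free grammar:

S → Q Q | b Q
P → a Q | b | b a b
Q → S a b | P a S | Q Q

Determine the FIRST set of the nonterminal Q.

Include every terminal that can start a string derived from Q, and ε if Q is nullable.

We compute FIRST(Q) using the standard algorithm.
FIRST(P) = {a, b}
FIRST(Q) = {a, b}
FIRST(S) = {a, b}
Therefore, FIRST(Q) = {a, b}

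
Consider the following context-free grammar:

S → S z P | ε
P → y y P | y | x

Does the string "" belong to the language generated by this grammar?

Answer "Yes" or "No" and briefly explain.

Yes - a valid derivation exists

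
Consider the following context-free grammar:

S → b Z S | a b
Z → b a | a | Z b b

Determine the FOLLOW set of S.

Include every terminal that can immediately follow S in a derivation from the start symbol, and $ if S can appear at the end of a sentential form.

We compute FOLLOW(S) using the standard algorithm.
FOLLOW(S) starts with {$}.
FIRST(S) = {a, b}
FIRST(Z) = {a, b}
FOLLOW(S) = {$}
FOLLOW(Z) = {a, b}
Therefore, FOLLOW(S) = {$}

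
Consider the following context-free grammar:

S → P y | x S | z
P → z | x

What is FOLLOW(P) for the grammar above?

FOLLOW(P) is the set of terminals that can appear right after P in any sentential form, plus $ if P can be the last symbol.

We compute FOLLOW(P) using the standard algorithm.
FOLLOW(S) starts with {$}.
FIRST(P) = {x, z}
FIRST(S) = {x, z}
FOLLOW(P) = {y}
FOLLOW(S) = {$}
Therefore, FOLLOW(P) = {y}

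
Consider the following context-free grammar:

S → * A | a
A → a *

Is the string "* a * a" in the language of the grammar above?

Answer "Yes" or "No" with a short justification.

No - no valid derivation exists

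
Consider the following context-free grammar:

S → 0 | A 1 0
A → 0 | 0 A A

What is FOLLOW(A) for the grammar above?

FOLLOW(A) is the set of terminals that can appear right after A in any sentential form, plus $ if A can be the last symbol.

We compute FOLLOW(A) using the standard algorithm.
FOLLOW(S) starts with {$}.
FIRST(A) = {0}
FIRST(S) = {0}
FOLLOW(A) = {0, 1}
FOLLOW(S) = {$}
Therefore, FOLLOW(A) = {0, 1}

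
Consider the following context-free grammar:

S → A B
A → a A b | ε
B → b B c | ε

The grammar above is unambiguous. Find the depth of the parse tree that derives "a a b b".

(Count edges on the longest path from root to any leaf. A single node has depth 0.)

4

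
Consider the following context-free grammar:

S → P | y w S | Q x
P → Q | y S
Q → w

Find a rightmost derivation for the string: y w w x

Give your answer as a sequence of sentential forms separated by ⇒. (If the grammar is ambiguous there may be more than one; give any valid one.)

S ⇒ y w S ⇒ y w Q x ⇒ y w w x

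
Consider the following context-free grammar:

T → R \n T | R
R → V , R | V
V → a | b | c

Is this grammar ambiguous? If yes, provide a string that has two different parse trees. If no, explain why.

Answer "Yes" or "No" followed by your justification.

No - the grammar is unambiguous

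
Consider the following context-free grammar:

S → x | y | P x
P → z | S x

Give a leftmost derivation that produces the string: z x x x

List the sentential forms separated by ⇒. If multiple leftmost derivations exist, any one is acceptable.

S ⇒ P x ⇒ S x x ⇒ P x x x ⇒ z x x x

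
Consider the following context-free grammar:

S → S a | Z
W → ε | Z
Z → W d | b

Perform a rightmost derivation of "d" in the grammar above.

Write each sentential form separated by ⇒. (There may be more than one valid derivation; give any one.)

S ⇒ Z ⇒ W d ⇒ d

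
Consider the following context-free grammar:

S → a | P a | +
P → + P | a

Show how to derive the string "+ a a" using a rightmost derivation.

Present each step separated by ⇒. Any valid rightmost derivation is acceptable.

S ⇒ P a ⇒ + P a ⇒ + a a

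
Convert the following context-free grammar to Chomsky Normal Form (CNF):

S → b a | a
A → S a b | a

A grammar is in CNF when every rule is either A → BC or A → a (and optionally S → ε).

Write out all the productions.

TB → b; TA → a; S → a; A → a; S → TB TA; A → S X0; X0 → TA TB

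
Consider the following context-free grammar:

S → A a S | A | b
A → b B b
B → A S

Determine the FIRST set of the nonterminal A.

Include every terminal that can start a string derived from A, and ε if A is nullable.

We compute FIRST(A) using the standard algorithm.
FIRST(A) = {b}
FIRST(B) = {b}
FIRST(S) = {b}
Therefore, FIRST(A) = {b}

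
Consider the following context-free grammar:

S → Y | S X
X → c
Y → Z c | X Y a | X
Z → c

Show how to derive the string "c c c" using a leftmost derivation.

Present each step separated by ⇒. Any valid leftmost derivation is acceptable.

S ⇒ S X ⇒ Y X ⇒ Z c X ⇒ c c X ⇒ c c c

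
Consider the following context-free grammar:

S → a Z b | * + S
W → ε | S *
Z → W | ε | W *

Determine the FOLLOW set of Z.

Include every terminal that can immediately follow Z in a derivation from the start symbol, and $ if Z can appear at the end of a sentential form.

We compute FOLLOW(Z) using the standard algorithm.
FOLLOW(S) starts with {$}.
FIRST(S) = {*, a}
FIRST(W) = {*, a, ε}
FIRST(Z) = {*, a, ε}
FOLLOW(S) = {$, *}
FOLLOW(W) = {*, b}
FOLLOW(Z) = {b}
Therefore, FOLLOW(Z) = {b}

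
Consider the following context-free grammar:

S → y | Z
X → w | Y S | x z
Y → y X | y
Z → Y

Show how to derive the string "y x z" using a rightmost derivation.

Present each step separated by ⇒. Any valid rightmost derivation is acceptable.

S ⇒ Z ⇒ Y ⇒ y X ⇒ y x z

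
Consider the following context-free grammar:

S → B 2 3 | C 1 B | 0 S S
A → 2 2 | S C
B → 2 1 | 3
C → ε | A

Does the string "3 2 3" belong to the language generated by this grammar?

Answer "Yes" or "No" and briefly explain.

Yes - a valid derivation exists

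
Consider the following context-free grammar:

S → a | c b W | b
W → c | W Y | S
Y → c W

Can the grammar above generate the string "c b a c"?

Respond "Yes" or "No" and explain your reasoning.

No - no valid derivation exists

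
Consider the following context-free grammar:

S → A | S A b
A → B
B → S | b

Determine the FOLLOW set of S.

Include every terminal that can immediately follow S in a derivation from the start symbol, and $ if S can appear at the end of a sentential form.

We compute FOLLOW(S) using the standard algorithm.
FOLLOW(S) starts with {$}.
FIRST(A) = {b}
FIRST(B) = {b}
FIRST(S) = {b}
FOLLOW(A) = {$, b}
FOLLOW(B) = {$, b}
FOLLOW(S) = {$, b}
Therefore, FOLLOW(S) = {$, b}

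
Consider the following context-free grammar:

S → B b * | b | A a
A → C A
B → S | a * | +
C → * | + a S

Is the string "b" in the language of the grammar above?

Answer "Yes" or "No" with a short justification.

Yes - a valid derivation exists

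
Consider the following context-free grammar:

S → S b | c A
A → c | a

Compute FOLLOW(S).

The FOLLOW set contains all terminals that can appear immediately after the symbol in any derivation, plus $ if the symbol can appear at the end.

We compute FOLLOW(S) using the standard algorithm.
FOLLOW(S) starts with {$}.
FIRST(A) = {a, c}
FIRST(S) = {c}
FOLLOW(A) = {$, b}
FOLLOW(S) = {$, b}
Therefore, FOLLOW(S) = {$, b}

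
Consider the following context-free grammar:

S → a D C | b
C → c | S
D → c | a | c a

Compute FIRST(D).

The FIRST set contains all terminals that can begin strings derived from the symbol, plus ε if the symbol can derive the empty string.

We compute FIRST(D) using the standard algorithm.
FIRST(C) = {a, b, c}
FIRST(D) = {a, c}
FIRST(S) = {a, b}
Therefore, FIRST(D) = {a, c}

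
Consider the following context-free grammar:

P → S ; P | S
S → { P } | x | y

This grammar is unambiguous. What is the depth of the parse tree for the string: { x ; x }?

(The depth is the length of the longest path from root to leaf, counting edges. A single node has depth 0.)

5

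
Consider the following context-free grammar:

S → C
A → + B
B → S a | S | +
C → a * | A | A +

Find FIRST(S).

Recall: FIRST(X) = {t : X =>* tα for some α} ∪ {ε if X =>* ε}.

We compute FIRST(S) using the standard algorithm.
FIRST(A) = {+}
FIRST(B) = {+, a}
FIRST(C) = {+, a}
FIRST(S) = {+, a}
Therefore, FIRST(S) = {+, a}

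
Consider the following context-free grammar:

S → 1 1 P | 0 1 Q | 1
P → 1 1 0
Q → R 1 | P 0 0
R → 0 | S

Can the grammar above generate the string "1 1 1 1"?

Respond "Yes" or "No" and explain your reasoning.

No - no valid derivation exists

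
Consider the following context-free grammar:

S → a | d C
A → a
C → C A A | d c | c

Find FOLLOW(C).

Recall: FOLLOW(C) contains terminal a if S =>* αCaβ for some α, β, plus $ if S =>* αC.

We compute FOLLOW(C) using the standard algorithm.
FOLLOW(S) starts with {$}.
FIRST(A) = {a}
FIRST(C) = {c, d}
FIRST(S) = {a, d}
FOLLOW(A) = {$, a}
FOLLOW(C) = {$, a}
FOLLOW(S) = {$}
Therefore, FOLLOW(C) = {$, a}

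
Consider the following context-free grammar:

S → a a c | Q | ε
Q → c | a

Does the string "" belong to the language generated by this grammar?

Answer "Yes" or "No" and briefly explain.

Yes - a valid derivation exists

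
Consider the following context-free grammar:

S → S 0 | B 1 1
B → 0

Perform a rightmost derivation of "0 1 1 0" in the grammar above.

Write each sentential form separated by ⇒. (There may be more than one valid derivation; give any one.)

S ⇒ S 0 ⇒ B 1 1 0 ⇒ 0 1 1 0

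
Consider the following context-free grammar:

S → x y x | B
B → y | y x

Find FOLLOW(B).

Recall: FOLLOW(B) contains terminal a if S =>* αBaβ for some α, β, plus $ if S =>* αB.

We compute FOLLOW(B) using the standard algorithm.
FOLLOW(S) starts with {$}.
FIRST(B) = {y}
FIRST(S) = {x, y}
FOLLOW(B) = {$}
FOLLOW(S) = {$}
Therefore, FOLLOW(B) = {$}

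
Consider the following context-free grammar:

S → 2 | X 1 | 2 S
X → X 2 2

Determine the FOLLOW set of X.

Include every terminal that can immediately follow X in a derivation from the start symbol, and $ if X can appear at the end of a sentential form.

We compute FOLLOW(X) using the standard algorithm.
FOLLOW(S) starts with {$}.
FIRST(S) = {2}
FIRST(X) = {}
FOLLOW(S) = {$}
FOLLOW(X) = {1, 2}
Therefore, FOLLOW(X) = {1, 2}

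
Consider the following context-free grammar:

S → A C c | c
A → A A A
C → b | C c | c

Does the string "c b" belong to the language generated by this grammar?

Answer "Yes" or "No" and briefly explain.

No - no valid derivation exists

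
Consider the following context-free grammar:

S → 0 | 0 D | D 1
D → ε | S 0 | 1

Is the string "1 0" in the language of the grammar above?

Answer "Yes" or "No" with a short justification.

No - no valid derivation exists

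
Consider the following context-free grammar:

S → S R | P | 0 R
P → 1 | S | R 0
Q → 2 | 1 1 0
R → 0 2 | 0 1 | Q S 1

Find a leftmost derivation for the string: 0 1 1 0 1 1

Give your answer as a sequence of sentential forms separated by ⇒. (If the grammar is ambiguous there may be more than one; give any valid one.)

S ⇒ P ⇒ S ⇒ 0 R ⇒ 0 Q S 1 ⇒ 0 1 1 0 S 1 ⇒ 0 1 1 0 P 1 ⇒ 0 1 1 0 1 1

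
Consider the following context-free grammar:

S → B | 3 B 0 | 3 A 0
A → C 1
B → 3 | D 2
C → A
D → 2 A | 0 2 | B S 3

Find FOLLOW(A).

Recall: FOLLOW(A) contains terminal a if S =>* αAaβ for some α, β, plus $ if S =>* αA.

We compute FOLLOW(A) using the standard algorithm.
FOLLOW(S) starts with {$}.
FIRST(A) = {}
FIRST(B) = {0, 2, 3}
FIRST(C) = {}
FIRST(D) = {0, 2, 3}
FIRST(S) = {0, 2, 3}
FOLLOW(A) = {0, 1, 2}
FOLLOW(B) = {$, 0, 2, 3}
FOLLOW(C) = {1}
FOLLOW(D) = {2}
FOLLOW(S) = {$, 3}
Therefore, FOLLOW(A) = {0, 1, 2}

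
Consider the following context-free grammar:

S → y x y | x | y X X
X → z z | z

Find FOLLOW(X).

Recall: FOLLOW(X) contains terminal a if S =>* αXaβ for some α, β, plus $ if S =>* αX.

We compute FOLLOW(X) using the standard algorithm.
FOLLOW(S) starts with {$}.
FIRST(S) = {x, y}
FIRST(X) = {z}
FOLLOW(S) = {$}
FOLLOW(X) = {$, z}
Therefore, FOLLOW(X) = {$, z}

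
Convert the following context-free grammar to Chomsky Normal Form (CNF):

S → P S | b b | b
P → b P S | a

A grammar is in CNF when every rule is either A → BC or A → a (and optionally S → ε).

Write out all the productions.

TB → b; S → b; P → a; S → P S; S → TB TB; P → TB X0; X0 → P S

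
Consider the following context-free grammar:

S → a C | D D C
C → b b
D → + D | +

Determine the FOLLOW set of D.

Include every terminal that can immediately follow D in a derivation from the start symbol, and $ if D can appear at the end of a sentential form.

We compute FOLLOW(D) using the standard algorithm.
FOLLOW(S) starts with {$}.
FIRST(C) = {b}
FIRST(D) = {+}
FIRST(S) = {+, a}
FOLLOW(C) = {$}
FOLLOW(D) = {+, b}
FOLLOW(S) = {$}
Therefore, FOLLOW(D) = {+, b}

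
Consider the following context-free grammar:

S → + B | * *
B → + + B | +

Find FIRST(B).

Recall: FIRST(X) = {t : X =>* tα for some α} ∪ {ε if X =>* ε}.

We compute FIRST(B) using the standard algorithm.
FIRST(B) = {+}
FIRST(S) = {*, +}
Therefore, FIRST(B) = {+}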